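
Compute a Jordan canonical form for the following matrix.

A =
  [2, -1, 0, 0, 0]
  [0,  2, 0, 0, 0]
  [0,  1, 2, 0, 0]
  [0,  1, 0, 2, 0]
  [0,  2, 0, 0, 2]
J_2(2) ⊕ J_1(2) ⊕ J_1(2) ⊕ J_1(2)

The characteristic polynomial is
  det(x·I − A) = x^5 - 10*x^4 + 40*x^3 - 80*x^2 + 80*x - 32 = (x - 2)^5

Eigenvalues and multiplicities (the geometric multiplicity of λ is n − rank(A − λI), which equals the number of Jordan blocks for λ):
  λ = 2: algebraic multiplicity = 5, geometric multiplicity = 4

Determining the block sizes for each eigenvalue:
  λ = 2: 4 blocks summing to 5 forces exactly one block of size 2 and the rest size 1 → block sizes [2, 1, 1, 1]

Assembling the blocks gives a Jordan form
J =
  [2, 1, 0, 0, 0]
  [0, 2, 0, 0, 0]
  [0, 0, 2, 0, 0]
  [0, 0, 0, 2, 0]
  [0, 0, 0, 0, 2]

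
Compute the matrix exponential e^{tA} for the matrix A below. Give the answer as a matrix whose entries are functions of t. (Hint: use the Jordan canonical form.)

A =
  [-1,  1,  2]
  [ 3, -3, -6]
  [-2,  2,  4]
e^{tA} =
  [1 - t, t, 2*t]
  [3*t, 1 - 3*t, -6*t]
  [-2*t, 2*t, 4*t + 1]

Strategy: write A = P · J · P⁻¹ where J is a Jordan canonical form, so e^{tA} = P · e^{tJ} · P⁻¹, and e^{tJ} can be computed block-by-block.

A has Jordan form
J =
  [0, 1, 0]
  [0, 0, 0]
  [0, 0, 0]
(up to reordering of blocks).

Per-block formulas:
  For a 1×1 block at λ = 0: exp(t · [0]) = [e^(0t)].
  For a 2×2 Jordan block J_2(0): exp(t · J_2(0)) = e^(0t)·(I + t·N), where N is the 2×2 nilpotent shift.

After assembling e^{tJ} and conjugating by P, we get:

e^{tA} =
  [1 - t, t, 2*t]
  [3*t, 1 - 3*t, -6*t]
  [-2*t, 2*t, 4*t + 1]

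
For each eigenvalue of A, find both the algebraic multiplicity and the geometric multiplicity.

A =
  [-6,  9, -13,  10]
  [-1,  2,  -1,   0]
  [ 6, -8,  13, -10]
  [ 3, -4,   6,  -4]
λ = 1: alg = 3, geom = 2; λ = 2: alg = 1, geom = 1

Step 1 — factor the characteristic polynomial to read off the algebraic multiplicities:
  χ_A(x) = (x - 2)*(x - 1)^3

Step 2 — compute geometric multiplicities via the rank-nullity identity g(λ) = n − rank(A − λI):
  rank(A − (1)·I) = 2, so dim ker(A − (1)·I) = n − 2 = 2
  rank(A − (2)·I) = 3, so dim ker(A − (2)·I) = n − 3 = 1

Summary:
  λ = 1: algebraic multiplicity = 3, geometric multiplicity = 2
  λ = 2: algebraic multiplicity = 1, geometric multiplicity = 1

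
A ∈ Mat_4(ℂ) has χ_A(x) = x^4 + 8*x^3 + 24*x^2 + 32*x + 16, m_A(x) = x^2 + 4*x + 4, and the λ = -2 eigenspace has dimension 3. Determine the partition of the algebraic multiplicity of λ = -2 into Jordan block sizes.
Block sizes for λ = -2: [2, 1, 1]

Step 1 — from the characteristic polynomial, algebraic multiplicity of λ = -2 is 4. From dim ker(A − (-2)·I) = 3, there are exactly 3 Jordan blocks for λ = -2.
Step 2 — from the minimal polynomial, the factor (x + 2)^2 tells us the largest block for λ = -2 has size 2.
Step 3 — with total size 4, 3 blocks, and largest block 2, the block sizes (in nonincreasing order) are [2, 1, 1].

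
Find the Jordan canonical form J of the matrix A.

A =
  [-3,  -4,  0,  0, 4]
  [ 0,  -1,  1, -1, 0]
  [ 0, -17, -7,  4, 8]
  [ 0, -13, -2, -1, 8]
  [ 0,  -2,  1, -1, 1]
J_3(-3) ⊕ J_1(-3) ⊕ J_1(1)

The characteristic polynomial is
  det(x·I − A) = x^5 + 11*x^4 + 42*x^3 + 54*x^2 - 27*x - 81 = (x - 1)*(x + 3)^4

Eigenvalues and multiplicities (the geometric multiplicity of λ is n − rank(A − λI), which equals the number of Jordan blocks for λ):
  λ = -3: algebraic multiplicity = 4, geometric multiplicity = 2
  λ = 1: algebraic multiplicity = 1, geometric multiplicity = 1

Determining the block sizes for each eigenvalue:
  λ = -3: with am = 4 and gm = 2, the partition is not yet determined (e.g. several partitions of 4 into 2 parts exist). Let N = A − (-3)·I. Computing rank(N^1) = 3, rank(N^2) = 2, rank(N^3) = 1; the number of blocks of size ≥ j is rank(N^{j−1}) − rank(N^j), giving [2, 1, 1]. So we have 1 block(s) of size 3, 1 block(s) of size 1 → block sizes [3, 1]
  λ = 1: one block (gm = 1), so the single block has size am = 1 → block sizes [1]

Assembling the blocks gives a Jordan form
J =
  [-3,  1,  0,  0, 0]
  [ 0, -3,  1,  0, 0]
  [ 0,  0, -3,  0, 0]
  [ 0,  0,  0, -3, 0]
  [ 0,  0,  0,  0, 1]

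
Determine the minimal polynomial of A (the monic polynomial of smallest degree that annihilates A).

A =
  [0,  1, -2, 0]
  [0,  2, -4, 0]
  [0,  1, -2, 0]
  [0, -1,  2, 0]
x^2

The characteristic polynomial is χ_A(x) = x^4, so the eigenvalues are known. The minimal polynomial is
  m_A(x) = Π_λ (x − λ)^{k_λ}
where k_λ is the size of the *largest* Jordan block for λ (equivalently, the smallest k with (A − λI)^k v = 0 for every generalised eigenvector v of λ).

  λ = 0: largest Jordan block has size 2, contributing (x − 0)^2

So m_A(x) = x^2 = x^2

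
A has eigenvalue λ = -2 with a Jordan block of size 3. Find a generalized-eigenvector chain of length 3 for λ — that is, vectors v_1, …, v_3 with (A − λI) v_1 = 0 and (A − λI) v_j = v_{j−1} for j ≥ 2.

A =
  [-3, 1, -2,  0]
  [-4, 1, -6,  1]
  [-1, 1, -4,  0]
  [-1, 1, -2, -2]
A Jordan chain for λ = -2 of length 3:
v_1 = (-1, -3, -1, -1)ᵀ
v_2 = (-1, -4, -1, -1)ᵀ
v_3 = (1, 0, 0, 0)ᵀ

Let N = A − (-2)·I. We want v_3 with N^3 v_3 = 0 but N^2 v_3 ≠ 0; then v_{j-1} := N · v_j for j = 3, …, 2.

Pick v_3 = (1, 0, 0, 0)ᵀ.
Then v_2 = N · v_3 = (-1, -4, -1, -1)ᵀ.
Then v_1 = N · v_2 = (-1, -3, -1, -1)ᵀ.

Sanity check: (A − (-2)·I) v_1 = (0, 0, 0, 0)ᵀ = 0. ✓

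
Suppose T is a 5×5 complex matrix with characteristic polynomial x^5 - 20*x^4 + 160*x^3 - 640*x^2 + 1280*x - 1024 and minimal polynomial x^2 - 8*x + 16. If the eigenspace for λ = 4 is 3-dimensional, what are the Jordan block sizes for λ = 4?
Block sizes for λ = 4: [2, 2, 1]

Step 1 — from the characteristic polynomial, algebraic multiplicity of λ = 4 is 5. From dim ker(T − (4)·I) = 3, there are exactly 3 Jordan blocks for λ = 4.
Step 2 — from the minimal polynomial, the factor (x − 4)^2 tells us the largest block for λ = 4 has size 2.
Step 3 — with total size 5, 3 blocks, and largest block 2, the block sizes (in nonincreasing order) are [2, 2, 1].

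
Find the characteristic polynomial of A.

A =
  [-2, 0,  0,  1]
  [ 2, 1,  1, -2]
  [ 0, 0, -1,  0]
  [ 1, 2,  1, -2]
x^4 + 4*x^3 + 6*x^2 + 4*x + 1

Expanding det(x·I − A) (e.g. by cofactor expansion or by noting that A is similar to its Jordan form J, which has the same characteristic polynomial as A) gives
  χ_A(x) = x^4 + 4*x^3 + 6*x^2 + 4*x + 1
which factors as (x + 1)^4. The eigenvalues (with algebraic multiplicities) are λ = -1 with multiplicity 4.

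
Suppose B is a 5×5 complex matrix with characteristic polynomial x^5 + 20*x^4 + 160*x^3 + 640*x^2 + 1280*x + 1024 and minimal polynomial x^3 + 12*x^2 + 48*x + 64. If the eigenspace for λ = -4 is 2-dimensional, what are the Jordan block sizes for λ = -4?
Block sizes for λ = -4: [3, 2]

Step 1 — from the characteristic polynomial, algebraic multiplicity of λ = -4 is 5. From dim ker(B − (-4)·I) = 2, there are exactly 2 Jordan blocks for λ = -4.
Step 2 — from the minimal polynomial, the factor (x + 4)^3 tells us the largest block for λ = -4 has size 3.
Step 3 — with total size 5, 2 blocks, and largest block 3, the block sizes (in nonincreasing order) are [3, 2].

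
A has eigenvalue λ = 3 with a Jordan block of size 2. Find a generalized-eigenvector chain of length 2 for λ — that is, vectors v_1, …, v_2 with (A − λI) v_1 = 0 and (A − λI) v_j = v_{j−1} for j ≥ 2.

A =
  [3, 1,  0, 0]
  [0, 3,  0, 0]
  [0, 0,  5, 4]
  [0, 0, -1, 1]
A Jordan chain for λ = 3 of length 2:
v_1 = (1, 0, 0, 0)ᵀ
v_2 = (0, 1, 0, 0)ᵀ

Let N = A − (3)·I. We want v_2 with N^2 v_2 = 0 but N^1 v_2 ≠ 0; then v_{j-1} := N · v_j for j = 2, …, 2.

Pick v_2 = (0, 1, 0, 0)ᵀ.
Then v_1 = N · v_2 = (1, 0, 0, 0)ᵀ.

Sanity check: (A − (3)·I) v_1 = (0, 0, 0, 0)ᵀ = 0. ✓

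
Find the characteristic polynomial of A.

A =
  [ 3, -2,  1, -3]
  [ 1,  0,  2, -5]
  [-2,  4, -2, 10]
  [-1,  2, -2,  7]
x^4 - 8*x^3 + 24*x^2 - 32*x + 16

Expanding det(x·I − A) (e.g. by cofactor expansion or by noting that A is similar to its Jordan form J, which has the same characteristic polynomial as A) gives
  χ_A(x) = x^4 - 8*x^3 + 24*x^2 - 32*x + 16
which factors as (x - 2)^4. The eigenvalues (with algebraic multiplicities) are λ = 2 with multiplicity 4.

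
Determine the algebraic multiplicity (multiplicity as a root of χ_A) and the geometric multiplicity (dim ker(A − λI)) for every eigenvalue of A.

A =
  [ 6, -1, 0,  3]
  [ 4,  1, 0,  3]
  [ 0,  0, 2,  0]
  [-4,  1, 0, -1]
λ = 2: alg = 4, geom = 3

Step 1 — factor the characteristic polynomial to read off the algebraic multiplicities:
  χ_A(x) = (x - 2)^4

Step 2 — compute geometric multiplicities via the rank-nullity identity g(λ) = n − rank(A − λI):
  rank(A − (2)·I) = 1, so dim ker(A − (2)·I) = n − 1 = 3

Summary:
  λ = 2: algebraic multiplicity = 4, geometric multiplicity = 3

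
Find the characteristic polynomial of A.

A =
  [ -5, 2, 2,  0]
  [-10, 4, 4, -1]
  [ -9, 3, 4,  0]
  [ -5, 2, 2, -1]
x^4 - 2*x^3 + x^2

Expanding det(x·I − A) (e.g. by cofactor expansion or by noting that A is similar to its Jordan form J, which has the same characteristic polynomial as A) gives
  χ_A(x) = x^4 - 2*x^3 + x^2
which factors as x^2*(x - 1)^2. The eigenvalues (with algebraic multiplicities) are λ = 0 with multiplicity 2, λ = 1 with multiplicity 2.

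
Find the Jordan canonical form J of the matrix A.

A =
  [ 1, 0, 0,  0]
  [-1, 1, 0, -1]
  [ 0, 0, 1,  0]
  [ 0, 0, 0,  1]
J_2(1) ⊕ J_1(1) ⊕ J_1(1)

The characteristic polynomial is
  det(x·I − A) = x^4 - 4*x^3 + 6*x^2 - 4*x + 1 = (x - 1)^4

Eigenvalues and multiplicities (the geometric multiplicity of λ is n − rank(A − λI), which equals the number of Jordan blocks for λ):
  λ = 1: algebraic multiplicity = 4, geometric multiplicity = 3

Determining the block sizes for each eigenvalue:
  λ = 1: 3 blocks summing to 4 forces exactly one block of size 2 and the rest size 1 → block sizes [2, 1, 1]

Assembling the blocks gives a Jordan form
J =
  [1, 1, 0, 0]
  [0, 1, 0, 0]
  [0, 0, 1, 0]
  [0, 0, 0, 1]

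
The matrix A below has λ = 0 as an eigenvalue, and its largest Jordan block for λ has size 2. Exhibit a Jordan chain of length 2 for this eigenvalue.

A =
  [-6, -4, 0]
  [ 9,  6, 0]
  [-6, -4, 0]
A Jordan chain for λ = 0 of length 2:
v_1 = (-6, 9, -6)ᵀ
v_2 = (1, 0, 0)ᵀ

Let N = A − (0)·I. We want v_2 with N^2 v_2 = 0 but N^1 v_2 ≠ 0; then v_{j-1} := N · v_j for j = 2, …, 2.

Pick v_2 = (1, 0, 0)ᵀ.
Then v_1 = N · v_2 = (-6, 9, -6)ᵀ.

Sanity check: (A − (0)·I) v_1 = (0, 0, 0)ᵀ = 0. ✓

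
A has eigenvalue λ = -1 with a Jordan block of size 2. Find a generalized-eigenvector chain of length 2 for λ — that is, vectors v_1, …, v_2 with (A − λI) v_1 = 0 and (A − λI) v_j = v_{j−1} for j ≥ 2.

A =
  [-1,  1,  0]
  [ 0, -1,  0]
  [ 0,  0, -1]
A Jordan chain for λ = -1 of length 2:
v_1 = (1, 0, 0)ᵀ
v_2 = (0, 1, 0)ᵀ

Let N = A − (-1)·I. We want v_2 with N^2 v_2 = 0 but N^1 v_2 ≠ 0; then v_{j-1} := N · v_j for j = 2, …, 2.

Pick v_2 = (0, 1, 0)ᵀ.
Then v_1 = N · v_2 = (1, 0, 0)ᵀ.

Sanity check: (A − (-1)·I) v_1 = (0, 0, 0)ᵀ = 0. ✓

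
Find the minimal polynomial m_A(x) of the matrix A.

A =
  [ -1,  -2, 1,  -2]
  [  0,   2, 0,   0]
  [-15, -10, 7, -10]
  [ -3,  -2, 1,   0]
x^2 - 4*x + 4

The characteristic polynomial is χ_A(x) = (x - 2)^4, so the eigenvalues are known. The minimal polynomial is
  m_A(x) = Π_λ (x − λ)^{k_λ}
where k_λ is the size of the *largest* Jordan block for λ (equivalently, the smallest k with (A − λI)^k v = 0 for every generalised eigenvector v of λ).

  λ = 2: largest Jordan block has size 2, contributing (x − 2)^2

So m_A(x) = (x - 2)^2 = x^2 - 4*x + 4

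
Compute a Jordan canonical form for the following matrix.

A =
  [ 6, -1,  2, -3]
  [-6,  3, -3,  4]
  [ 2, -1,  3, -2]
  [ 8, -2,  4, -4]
J_3(2) ⊕ J_1(2)

The characteristic polynomial is
  det(x·I − A) = x^4 - 8*x^3 + 24*x^2 - 32*x + 16 = (x - 2)^4

Eigenvalues and multiplicities (the geometric multiplicity of λ is n − rank(A − λI), which equals the number of Jordan blocks for λ):
  λ = 2: algebraic multiplicity = 4, geometric multiplicity = 2

Determining the block sizes for each eigenvalue:
  λ = 2: with am = 4 and gm = 2, the partition is not yet determined (e.g. several partitions of 4 into 2 parts exist). Let N = A − (2)·I. Computing rank(N^1) = 2, rank(N^2) = 1, rank(N^3) = 0; the number of blocks of size ≥ j is rank(N^{j−1}) − rank(N^j), giving [2, 1, 1]. So we have 1 block(s) of size 3, 1 block(s) of size 1 → block sizes [3, 1]

Assembling the blocks gives a Jordan form
J =
  [2, 1, 0, 0]
  [0, 2, 1, 0]
  [0, 0, 2, 0]
  [0, 0, 0, 2]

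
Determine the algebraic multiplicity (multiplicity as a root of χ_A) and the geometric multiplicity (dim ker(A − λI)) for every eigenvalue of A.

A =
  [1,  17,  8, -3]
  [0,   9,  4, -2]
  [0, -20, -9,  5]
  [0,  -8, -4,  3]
λ = 1: alg = 4, geom = 2

Step 1 — factor the characteristic polynomial to read off the algebraic multiplicities:
  χ_A(x) = (x - 1)^4

Step 2 — compute geometric multiplicities via the rank-nullity identity g(λ) = n − rank(A − λI):
  rank(A − (1)·I) = 2, so dim ker(A − (1)·I) = n − 2 = 2

Summary:
  λ = 1: algebraic multiplicity = 4, geometric multiplicity = 2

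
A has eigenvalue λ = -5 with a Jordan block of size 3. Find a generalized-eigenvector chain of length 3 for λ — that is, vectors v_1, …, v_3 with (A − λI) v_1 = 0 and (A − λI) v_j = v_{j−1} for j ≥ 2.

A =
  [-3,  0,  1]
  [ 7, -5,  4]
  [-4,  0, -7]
A Jordan chain for λ = -5 of length 3:
v_1 = (0, -2, 0)ᵀ
v_2 = (2, 7, -4)ᵀ
v_3 = (1, 0, 0)ᵀ

Let N = A − (-5)·I. We want v_3 with N^3 v_3 = 0 but N^2 v_3 ≠ 0; then v_{j-1} := N · v_j for j = 3, …, 2.

Pick v_3 = (1, 0, 0)ᵀ.
Then v_2 = N · v_3 = (2, 7, -4)ᵀ.
Then v_1 = N · v_2 = (0, -2, 0)ᵀ.

Sanity check: (A − (-5)·I) v_1 = (0, 0, 0)ᵀ = 0. ✓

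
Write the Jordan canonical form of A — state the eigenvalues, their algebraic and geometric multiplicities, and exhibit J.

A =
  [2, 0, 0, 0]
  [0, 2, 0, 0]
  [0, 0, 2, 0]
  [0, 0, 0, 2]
J_1(2) ⊕ J_1(2) ⊕ J_1(2) ⊕ J_1(2)

The characteristic polynomial is
  det(x·I − A) = x^4 - 8*x^3 + 24*x^2 - 32*x + 16 = (x - 2)^4

Eigenvalues and multiplicities (the geometric multiplicity of λ is n − rank(A − λI), which equals the number of Jordan blocks for λ):
  λ = 2: algebraic multiplicity = 4, geometric multiplicity = 4

Determining the block sizes for each eigenvalue:
  λ = 2: gm = am = 4, so every block has size 1 → block sizes [1, 1, 1, 1]

Assembling the blocks gives a Jordan form
J =
  [2, 0, 0, 0]
  [0, 2, 0, 0]
  [0, 0, 2, 0]
  [0, 0, 0, 2]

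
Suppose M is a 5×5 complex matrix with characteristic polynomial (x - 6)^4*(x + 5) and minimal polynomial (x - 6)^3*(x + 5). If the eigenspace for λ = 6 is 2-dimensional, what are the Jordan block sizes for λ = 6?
Block sizes for λ = 6: [3, 1]

Step 1 — from the characteristic polynomial, algebraic multiplicity of λ = 6 is 4. From dim ker(M − (6)·I) = 2, there are exactly 2 Jordan blocks for λ = 6.
Step 2 — from the minimal polynomial, the factor (x − 6)^3 tells us the largest block for λ = 6 has size 3.
Step 3 — with total size 4, 2 blocks, and largest block 3, the block sizes (in nonincreasing order) are [3, 1].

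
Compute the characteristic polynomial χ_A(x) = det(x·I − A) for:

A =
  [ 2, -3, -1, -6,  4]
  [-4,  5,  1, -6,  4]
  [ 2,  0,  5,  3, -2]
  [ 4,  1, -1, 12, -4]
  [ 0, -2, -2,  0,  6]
x^5 - 30*x^4 + 360*x^3 - 2160*x^2 + 6480*x - 7776

Expanding det(x·I − A) (e.g. by cofactor expansion or by noting that A is similar to its Jordan form J, which has the same characteristic polynomial as A) gives
  χ_A(x) = x^5 - 30*x^4 + 360*x^3 - 2160*x^2 + 6480*x - 7776
which factors as (x - 6)^5. The eigenvalues (with algebraic multiplicities) are λ = 6 with multiplicity 5.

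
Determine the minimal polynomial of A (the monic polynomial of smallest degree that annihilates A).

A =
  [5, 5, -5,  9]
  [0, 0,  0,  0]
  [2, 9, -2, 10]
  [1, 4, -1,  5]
x^4 - 8*x^3 + 16*x^2

The characteristic polynomial is χ_A(x) = x^2*(x - 4)^2, so the eigenvalues are known. The minimal polynomial is
  m_A(x) = Π_λ (x − λ)^{k_λ}
where k_λ is the size of the *largest* Jordan block for λ (equivalently, the smallest k with (A − λI)^k v = 0 for every generalised eigenvector v of λ).

  λ = 0: largest Jordan block has size 2, contributing (x − 0)^2
  λ = 4: largest Jordan block has size 2, contributing (x − 4)^2

So m_A(x) = x^2*(x - 4)^2 = x^4 - 8*x^3 + 16*x^2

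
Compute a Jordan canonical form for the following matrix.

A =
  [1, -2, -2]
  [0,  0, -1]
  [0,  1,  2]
J_2(1) ⊕ J_1(1)

The characteristic polynomial is
  det(x·I − A) = x^3 - 3*x^2 + 3*x - 1 = (x - 1)^3

Eigenvalues and multiplicities (the geometric multiplicity of λ is n − rank(A − λI), which equals the number of Jordan blocks for λ):
  λ = 1: algebraic multiplicity = 3, geometric multiplicity = 2

Determining the block sizes for each eigenvalue:
  λ = 1: 2 blocks summing to 3 forces exactly one block of size 2 and the rest size 1 → block sizes [2, 1]

Assembling the blocks gives a Jordan form
J =
  [1, 1, 0]
  [0, 1, 0]
  [0, 0, 1]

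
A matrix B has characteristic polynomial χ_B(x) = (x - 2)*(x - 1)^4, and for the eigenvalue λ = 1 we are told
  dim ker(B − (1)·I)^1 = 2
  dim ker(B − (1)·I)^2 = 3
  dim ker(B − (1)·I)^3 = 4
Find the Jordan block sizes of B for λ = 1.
Block sizes for λ = 1: [3, 1]

From the dimensions of kernels of powers, the number of Jordan blocks of size at least j is d_j − d_{j−1} where d_j = dim ker(N^j) (with d_0 = 0). Computing the differences gives [2, 1, 1].
The number of blocks of size exactly k is (#blocks of size ≥ k) − (#blocks of size ≥ k + 1), so the partition is: 1 block(s) of size 1, 1 block(s) of size 3.
In nonincreasing order the block sizes are [3, 1].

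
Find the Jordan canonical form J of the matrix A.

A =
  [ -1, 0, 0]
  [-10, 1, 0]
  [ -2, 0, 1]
J_1(-1) ⊕ J_1(1) ⊕ J_1(1)

The characteristic polynomial is
  det(x·I − A) = x^3 - x^2 - x + 1 = (x - 1)^2*(x + 1)

Eigenvalues and multiplicities (the geometric multiplicity of λ is n − rank(A − λI), which equals the number of Jordan blocks for λ):
  λ = -1: algebraic multiplicity = 1, geometric multiplicity = 1
  λ = 1: algebraic multiplicity = 2, geometric multiplicity = 2

Determining the block sizes for each eigenvalue:
  λ = -1: one block (gm = 1), so the single block has size am = 1 → block sizes [1]
  λ = 1: gm = am = 2, so every block has size 1 → block sizes [1, 1]

Assembling the blocks gives a Jordan form
J =
  [-1, 0, 0]
  [ 0, 1, 0]
  [ 0, 0, 1]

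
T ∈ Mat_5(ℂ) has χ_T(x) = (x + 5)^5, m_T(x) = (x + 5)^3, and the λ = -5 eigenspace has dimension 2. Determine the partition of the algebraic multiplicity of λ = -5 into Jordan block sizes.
Block sizes for λ = -5: [3, 2]

Step 1 — from the characteristic polynomial, algebraic multiplicity of λ = -5 is 5. From dim ker(T − (-5)·I) = 2, there are exactly 2 Jordan blocks for λ = -5.
Step 2 — from the minimal polynomial, the factor (x + 5)^3 tells us the largest block for λ = -5 has size 3.
Step 3 — with total size 5, 2 blocks, and largest block 3, the block sizes (in nonincreasing order) are [3, 2].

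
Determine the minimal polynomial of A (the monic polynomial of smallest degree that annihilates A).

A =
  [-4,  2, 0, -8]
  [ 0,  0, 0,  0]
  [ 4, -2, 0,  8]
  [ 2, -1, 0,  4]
x^2

The characteristic polynomial is χ_A(x) = x^4, so the eigenvalues are known. The minimal polynomial is
  m_A(x) = Π_λ (x − λ)^{k_λ}
where k_λ is the size of the *largest* Jordan block for λ (equivalently, the smallest k with (A − λI)^k v = 0 for every generalised eigenvector v of λ).

  λ = 0: largest Jordan block has size 2, contributing (x − 0)^2

So m_A(x) = x^2 = x^2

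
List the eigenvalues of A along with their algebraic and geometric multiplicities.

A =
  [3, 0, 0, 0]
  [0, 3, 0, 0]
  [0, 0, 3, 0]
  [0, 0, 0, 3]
λ = 3: alg = 4, geom = 4

Step 1 — factor the characteristic polynomial to read off the algebraic multiplicities:
  χ_A(x) = (x - 3)^4

Step 2 — compute geometric multiplicities via the rank-nullity identity g(λ) = n − rank(A − λI):
  rank(A − (3)·I) = 0, so dim ker(A − (3)·I) = n − 0 = 4

Summary:
  λ = 3: algebraic multiplicity = 4, geometric multiplicity = 4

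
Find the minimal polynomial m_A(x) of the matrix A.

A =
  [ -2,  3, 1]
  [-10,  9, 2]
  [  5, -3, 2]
x^2 - 6*x + 9

The characteristic polynomial is χ_A(x) = (x - 3)^3, so the eigenvalues are known. The minimal polynomial is
  m_A(x) = Π_λ (x − λ)^{k_λ}
where k_λ is the size of the *largest* Jordan block for λ (equivalently, the smallest k with (A − λI)^k v = 0 for every generalised eigenvector v of λ).

  λ = 3: largest Jordan block has size 2, contributing (x − 3)^2

So m_A(x) = (x - 3)^2 = x^2 - 6*x + 9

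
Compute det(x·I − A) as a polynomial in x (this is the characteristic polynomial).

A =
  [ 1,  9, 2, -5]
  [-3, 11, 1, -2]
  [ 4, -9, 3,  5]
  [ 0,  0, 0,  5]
x^4 - 20*x^3 + 150*x^2 - 500*x + 625

Expanding det(x·I − A) (e.g. by cofactor expansion or by noting that A is similar to its Jordan form J, which has the same characteristic polynomial as A) gives
  χ_A(x) = x^4 - 20*x^3 + 150*x^2 - 500*x + 625
which factors as (x - 5)^4. The eigenvalues (with algebraic multiplicities) are λ = 5 with multiplicity 4.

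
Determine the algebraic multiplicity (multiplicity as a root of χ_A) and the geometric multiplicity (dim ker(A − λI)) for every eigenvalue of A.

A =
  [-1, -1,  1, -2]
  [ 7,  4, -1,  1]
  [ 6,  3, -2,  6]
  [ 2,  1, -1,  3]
λ = 1: alg = 4, geom = 2

Step 1 — factor the characteristic polynomial to read off the algebraic multiplicities:
  χ_A(x) = (x - 1)^4

Step 2 — compute geometric multiplicities via the rank-nullity identity g(λ) = n − rank(A − λI):
  rank(A − (1)·I) = 2, so dim ker(A − (1)·I) = n − 2 = 2

Summary:
  λ = 1: algebraic multiplicity = 4, geometric multiplicity = 2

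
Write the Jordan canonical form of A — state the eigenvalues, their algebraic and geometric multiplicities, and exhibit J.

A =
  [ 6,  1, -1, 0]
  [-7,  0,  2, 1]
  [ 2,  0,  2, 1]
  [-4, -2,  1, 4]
J_2(3) ⊕ J_2(3)

The characteristic polynomial is
  det(x·I − A) = x^4 - 12*x^3 + 54*x^2 - 108*x + 81 = (x - 3)^4

Eigenvalues and multiplicities (the geometric multiplicity of λ is n − rank(A − λI), which equals the number of Jordan blocks for λ):
  λ = 3: algebraic multiplicity = 4, geometric multiplicity = 2

Determining the block sizes for each eigenvalue:
  λ = 3: with am = 4 and gm = 2, the partition is not yet determined (e.g. several partitions of 4 into 2 parts exist). Let N = A − (3)·I. Computing rank(N^1) = 2, rank(N^2) = 0; the number of blocks of size ≥ j is rank(N^{j−1}) − rank(N^j), giving [2, 2]. So we have 2 block(s) of size 2 → block sizes [2, 2]

Assembling the blocks gives a Jordan form
J =
  [3, 1, 0, 0]
  [0, 3, 0, 0]
  [0, 0, 3, 1]
  [0, 0, 0, 3]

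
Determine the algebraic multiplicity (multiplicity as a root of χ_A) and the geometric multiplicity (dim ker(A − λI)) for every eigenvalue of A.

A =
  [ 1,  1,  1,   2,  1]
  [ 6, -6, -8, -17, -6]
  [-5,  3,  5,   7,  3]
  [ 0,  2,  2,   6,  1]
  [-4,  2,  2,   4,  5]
λ = 2: alg = 4, geom = 2; λ = 3: alg = 1, geom = 1

Step 1 — factor the characteristic polynomial to read off the algebraic multiplicities:
  χ_A(x) = (x - 3)*(x - 2)^4

Step 2 — compute geometric multiplicities via the rank-nullity identity g(λ) = n − rank(A − λI):
  rank(A − (2)·I) = 3, so dim ker(A − (2)·I) = n − 3 = 2
  rank(A − (3)·I) = 4, so dim ker(A − (3)·I) = n − 4 = 1

Summary:
  λ = 2: algebraic multiplicity = 4, geometric multiplicity = 2
  λ = 3: algebraic multiplicity = 1, geometric multiplicity = 1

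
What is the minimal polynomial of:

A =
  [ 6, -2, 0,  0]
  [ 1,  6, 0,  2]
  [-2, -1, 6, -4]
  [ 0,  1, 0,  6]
x^3 - 18*x^2 + 108*x - 216

The characteristic polynomial is χ_A(x) = (x - 6)^4, so the eigenvalues are known. The minimal polynomial is
  m_A(x) = Π_λ (x − λ)^{k_λ}
where k_λ is the size of the *largest* Jordan block for λ (equivalently, the smallest k with (A − λI)^k v = 0 for every generalised eigenvector v of λ).

  λ = 6: largest Jordan block has size 3, contributing (x − 6)^3

So m_A(x) = (x - 6)^3 = x^3 - 18*x^2 + 108*x - 216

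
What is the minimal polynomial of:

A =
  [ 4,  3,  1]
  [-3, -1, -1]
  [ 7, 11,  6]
x^3 - 9*x^2 + 27*x - 27

The characteristic polynomial is χ_A(x) = (x - 3)^3, so the eigenvalues are known. The minimal polynomial is
  m_A(x) = Π_λ (x − λ)^{k_λ}
where k_λ is the size of the *largest* Jordan block for λ (equivalently, the smallest k with (A − λI)^k v = 0 for every generalised eigenvector v of λ).

  λ = 3: largest Jordan block has size 3, contributing (x − 3)^3

So m_A(x) = (x - 3)^3 = x^3 - 9*x^2 + 27*x - 27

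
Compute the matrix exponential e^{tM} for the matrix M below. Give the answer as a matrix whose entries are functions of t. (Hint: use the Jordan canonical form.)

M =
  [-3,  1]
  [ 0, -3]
e^{tM} =
  [exp(-3*t), t*exp(-3*t)]
  [0, exp(-3*t)]

Strategy: write M = P · J · P⁻¹ where J is a Jordan canonical form, so e^{tM} = P · e^{tJ} · P⁻¹, and e^{tJ} can be computed block-by-block.

M has Jordan form
J =
  [-3,  1]
  [ 0, -3]
(up to reordering of blocks).

Per-block formulas:
  For a 2×2 Jordan block J_2(-3): exp(t · J_2(-3)) = e^(-3t)·(I + t·N), where N is the 2×2 nilpotent shift.

After assembling e^{tJ} and conjugating by P, we get:

e^{tM} =
  [exp(-3*t), t*exp(-3*t)]
  [0, exp(-3*t)]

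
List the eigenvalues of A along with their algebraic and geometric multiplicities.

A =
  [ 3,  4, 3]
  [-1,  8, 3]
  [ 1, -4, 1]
λ = 4: alg = 3, geom = 2

Step 1 — factor the characteristic polynomial to read off the algebraic multiplicities:
  χ_A(x) = (x - 4)^3

Step 2 — compute geometric multiplicities via the rank-nullity identity g(λ) = n − rank(A − λI):
  rank(A − (4)·I) = 1, so dim ker(A − (4)·I) = n − 1 = 2

Summary:
  λ = 4: algebraic multiplicity = 3, geometric multiplicity = 2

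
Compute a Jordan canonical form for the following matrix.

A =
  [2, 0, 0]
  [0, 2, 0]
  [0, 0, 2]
J_1(2) ⊕ J_1(2) ⊕ J_1(2)

The characteristic polynomial is
  det(x·I − A) = x^3 - 6*x^2 + 12*x - 8 = (x - 2)^3

Eigenvalues and multiplicities (the geometric multiplicity of λ is n − rank(A − λI), which equals the number of Jordan blocks for λ):
  λ = 2: algebraic multiplicity = 3, geometric multiplicity = 3

Determining the block sizes for each eigenvalue:
  λ = 2: gm = am = 3, so every block has size 1 → block sizes [1, 1, 1]

Assembling the blocks gives a Jordan form
J =
  [2, 0, 0]
  [0, 2, 0]
  [0, 0, 2]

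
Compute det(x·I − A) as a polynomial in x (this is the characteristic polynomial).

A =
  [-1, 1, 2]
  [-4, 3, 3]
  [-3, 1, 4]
x^3 - 6*x^2 + 12*x - 8

Expanding det(x·I − A) (e.g. by cofactor expansion or by noting that A is similar to its Jordan form J, which has the same characteristic polynomial as A) gives
  χ_A(x) = x^3 - 6*x^2 + 12*x - 8
which factors as (x - 2)^3. The eigenvalues (with algebraic multiplicities) are λ = 2 with multiplicity 3.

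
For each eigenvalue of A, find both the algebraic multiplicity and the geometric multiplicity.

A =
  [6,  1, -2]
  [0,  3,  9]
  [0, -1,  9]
λ = 6: alg = 3, geom = 1

Step 1 — factor the characteristic polynomial to read off the algebraic multiplicities:
  χ_A(x) = (x - 6)^3

Step 2 — compute geometric multiplicities via the rank-nullity identity g(λ) = n − rank(A − λI):
  rank(A − (6)·I) = 2, so dim ker(A − (6)·I) = n − 2 = 1

Summary:
  λ = 6: algebraic multiplicity = 3, geometric multiplicity = 1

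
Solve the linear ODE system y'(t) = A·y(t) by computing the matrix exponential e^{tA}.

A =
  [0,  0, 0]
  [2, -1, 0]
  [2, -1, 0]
e^{tA} =
  [1, 0, 0]
  [2 - 2*exp(-t), exp(-t), 0]
  [2 - 2*exp(-t), -1 + exp(-t), 1]

Strategy: write A = P · J · P⁻¹ where J is a Jordan canonical form, so e^{tA} = P · e^{tJ} · P⁻¹, and e^{tJ} can be computed block-by-block.

A has Jordan form
J =
  [-1, 0, 0]
  [ 0, 0, 0]
  [ 0, 0, 0]
(up to reordering of blocks).

Per-block formulas:
  For a 1×1 block at λ = 0: exp(t · [0]) = [e^(0t)].
  For a 1×1 block at λ = -1: exp(t · [-1]) = [e^(-1t)].

After assembling e^{tJ} and conjugating by P, we get:

e^{tA} =
  [1, 0, 0]
  [2 - 2*exp(-t), exp(-t), 0]
  [2 - 2*exp(-t), -1 + exp(-t), 1]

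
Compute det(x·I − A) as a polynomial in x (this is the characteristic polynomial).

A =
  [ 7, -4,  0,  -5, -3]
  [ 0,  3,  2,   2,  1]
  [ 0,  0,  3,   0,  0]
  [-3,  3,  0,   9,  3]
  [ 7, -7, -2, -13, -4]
x^5 - 18*x^4 + 126*x^3 - 432*x^2 + 729*x - 486

Expanding det(x·I − A) (e.g. by cofactor expansion or by noting that A is similar to its Jordan form J, which has the same characteristic polynomial as A) gives
  χ_A(x) = x^5 - 18*x^4 + 126*x^3 - 432*x^2 + 729*x - 486
which factors as (x - 6)*(x - 3)^4. The eigenvalues (with algebraic multiplicities) are λ = 3 with multiplicity 4, λ = 6 with multiplicity 1.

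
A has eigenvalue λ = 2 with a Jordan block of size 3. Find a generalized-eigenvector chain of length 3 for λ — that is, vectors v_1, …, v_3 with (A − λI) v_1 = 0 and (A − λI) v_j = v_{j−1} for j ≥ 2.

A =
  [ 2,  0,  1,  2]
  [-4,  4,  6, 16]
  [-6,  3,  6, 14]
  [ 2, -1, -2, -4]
A Jordan chain for λ = 2 of length 3:
v_1 = (-2, -12, -8, 4)ᵀ
v_2 = (0, -4, -6, 2)ᵀ
v_3 = (1, 0, 0, 0)ᵀ

Let N = A − (2)·I. We want v_3 with N^3 v_3 = 0 but N^2 v_3 ≠ 0; then v_{j-1} := N · v_j for j = 3, …, 2.

Pick v_3 = (1, 0, 0, 0)ᵀ.
Then v_2 = N · v_3 = (0, -4, -6, 2)ᵀ.
Then v_1 = N · v_2 = (-2, -12, -8, 4)ᵀ.

Sanity check: (A − (2)·I) v_1 = (0, 0, 0, 0)ᵀ = 0. ✓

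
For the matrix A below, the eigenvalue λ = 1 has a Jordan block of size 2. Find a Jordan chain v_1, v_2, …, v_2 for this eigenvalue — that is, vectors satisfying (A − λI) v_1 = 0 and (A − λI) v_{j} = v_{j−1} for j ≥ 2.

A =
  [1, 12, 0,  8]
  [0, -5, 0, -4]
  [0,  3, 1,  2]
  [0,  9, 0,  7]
A Jordan chain for λ = 1 of length 2:
v_1 = (12, -6, 3, 9)ᵀ
v_2 = (0, 1, 0, 0)ᵀ

Let N = A − (1)·I. We want v_2 with N^2 v_2 = 0 but N^1 v_2 ≠ 0; then v_{j-1} := N · v_j for j = 2, …, 2.

Pick v_2 = (0, 1, 0, 0)ᵀ.
Then v_1 = N · v_2 = (12, -6, 3, 9)ᵀ.

Sanity check: (A − (1)·I) v_1 = (0, 0, 0, 0)ᵀ = 0. ✓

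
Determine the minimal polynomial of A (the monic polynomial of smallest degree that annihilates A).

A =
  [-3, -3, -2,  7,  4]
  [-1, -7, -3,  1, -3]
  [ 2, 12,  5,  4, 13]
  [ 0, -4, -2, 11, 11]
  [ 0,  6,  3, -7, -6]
x^4 - 2*x^3 - 11*x^2 + 12*x + 36

The characteristic polynomial is χ_A(x) = (x - 3)^2*(x + 2)^3, so the eigenvalues are known. The minimal polynomial is
  m_A(x) = Π_λ (x − λ)^{k_λ}
where k_λ is the size of the *largest* Jordan block for λ (equivalently, the smallest k with (A − λI)^k v = 0 for every generalised eigenvector v of λ).

  λ = -2: largest Jordan block has size 2, contributing (x + 2)^2
  λ = 3: largest Jordan block has size 2, contributing (x − 3)^2

So m_A(x) = (x - 3)^2*(x + 2)^2 = x^4 - 2*x^3 - 11*x^2 + 12*x + 36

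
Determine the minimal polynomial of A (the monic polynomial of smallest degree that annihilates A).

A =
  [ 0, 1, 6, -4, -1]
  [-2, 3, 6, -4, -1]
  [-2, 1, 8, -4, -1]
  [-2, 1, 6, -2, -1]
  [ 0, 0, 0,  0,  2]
x^2 - 5*x + 6

The characteristic polynomial is χ_A(x) = (x - 3)*(x - 2)^4, so the eigenvalues are known. The minimal polynomial is
  m_A(x) = Π_λ (x − λ)^{k_λ}
where k_λ is the size of the *largest* Jordan block for λ (equivalently, the smallest k with (A − λI)^k v = 0 for every generalised eigenvector v of λ).

  λ = 2: largest Jordan block has size 1, contributing (x − 2)
  λ = 3: largest Jordan block has size 1, contributing (x − 3)

So m_A(x) = (x - 3)*(x - 2) = x^2 - 5*x + 6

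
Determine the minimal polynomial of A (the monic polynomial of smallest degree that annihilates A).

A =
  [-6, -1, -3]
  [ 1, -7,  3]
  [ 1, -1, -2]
x^3 + 15*x^2 + 75*x + 125

The characteristic polynomial is χ_A(x) = (x + 5)^3, so the eigenvalues are known. The minimal polynomial is
  m_A(x) = Π_λ (x − λ)^{k_λ}
where k_λ is the size of the *largest* Jordan block for λ (equivalently, the smallest k with (A − λI)^k v = 0 for every generalised eigenvector v of λ).

  λ = -5: largest Jordan block has size 3, contributing (x + 5)^3

So m_A(x) = (x + 5)^3 = x^3 + 15*x^2 + 75*x + 125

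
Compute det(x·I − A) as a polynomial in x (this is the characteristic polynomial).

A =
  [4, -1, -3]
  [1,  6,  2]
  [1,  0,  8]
x^3 - 18*x^2 + 108*x - 216

Expanding det(x·I − A) (e.g. by cofactor expansion or by noting that A is similar to its Jordan form J, which has the same characteristic polynomial as A) gives
  χ_A(x) = x^3 - 18*x^2 + 108*x - 216
which factors as (x - 6)^3. The eigenvalues (with algebraic multiplicities) are λ = 6 with multiplicity 3.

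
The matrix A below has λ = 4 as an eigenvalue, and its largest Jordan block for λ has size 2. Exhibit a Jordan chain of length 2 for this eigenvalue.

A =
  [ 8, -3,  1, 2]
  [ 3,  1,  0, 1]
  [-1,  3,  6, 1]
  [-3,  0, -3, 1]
A Jordan chain for λ = 4 of length 2:
v_1 = (4, 3, -1, -3)ᵀ
v_2 = (1, 0, 0, 0)ᵀ

Let N = A − (4)·I. We want v_2 with N^2 v_2 = 0 but N^1 v_2 ≠ 0; then v_{j-1} := N · v_j for j = 2, …, 2.

Pick v_2 = (1, 0, 0, 0)ᵀ.
Then v_1 = N · v_2 = (4, 3, -1, -3)ᵀ.

Sanity check: (A − (4)·I) v_1 = (0, 0, 0, 0)ᵀ = 0. ✓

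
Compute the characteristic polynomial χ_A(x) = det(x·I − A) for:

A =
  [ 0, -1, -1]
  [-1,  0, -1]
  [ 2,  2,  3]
x^3 - 3*x^2 + 3*x - 1

Expanding det(x·I − A) (e.g. by cofactor expansion or by noting that A is similar to its Jordan form J, which has the same characteristic polynomial as A) gives
  χ_A(x) = x^3 - 3*x^2 + 3*x - 1
which factors as (x - 1)^3. The eigenvalues (with algebraic multiplicities) are λ = 1 with multiplicity 3.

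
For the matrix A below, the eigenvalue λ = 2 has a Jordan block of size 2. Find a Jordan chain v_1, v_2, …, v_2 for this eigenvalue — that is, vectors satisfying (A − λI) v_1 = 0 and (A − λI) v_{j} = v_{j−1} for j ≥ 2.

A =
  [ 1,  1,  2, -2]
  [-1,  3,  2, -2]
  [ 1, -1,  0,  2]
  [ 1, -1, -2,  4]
A Jordan chain for λ = 2 of length 2:
v_1 = (-1, -1, 1, 1)ᵀ
v_2 = (1, 0, 0, 0)ᵀ

Let N = A − (2)·I. We want v_2 with N^2 v_2 = 0 but N^1 v_2 ≠ 0; then v_{j-1} := N · v_j for j = 2, …, 2.

Pick v_2 = (1, 0, 0, 0)ᵀ.
Then v_1 = N · v_2 = (-1, -1, 1, 1)ᵀ.

Sanity check: (A − (2)·I) v_1 = (0, 0, 0, 0)ᵀ = 0. ✓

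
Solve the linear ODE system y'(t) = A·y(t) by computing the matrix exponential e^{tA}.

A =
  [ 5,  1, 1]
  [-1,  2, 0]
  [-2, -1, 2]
e^{tA} =
  [t^2*exp(3*t)/2 + 2*t*exp(3*t) + exp(3*t), t*exp(3*t), t^2*exp(3*t)/2 + t*exp(3*t)]
  [-t^2*exp(3*t)/2 - t*exp(3*t), -t*exp(3*t) + exp(3*t), -t^2*exp(3*t)/2]
  [-t^2*exp(3*t)/2 - 2*t*exp(3*t), -t*exp(3*t), -t^2*exp(3*t)/2 - t*exp(3*t) + exp(3*t)]

Strategy: write A = P · J · P⁻¹ where J is a Jordan canonical form, so e^{tA} = P · e^{tJ} · P⁻¹, and e^{tJ} can be computed block-by-block.

A has Jordan form
J =
  [3, 1, 0]
  [0, 3, 1]
  [0, 0, 3]
(up to reordering of blocks).

Per-block formulas:
  For a 3×3 Jordan block J_3(3): exp(t · J_3(3)) = e^(3t)·(I + t·N + (t^2/2)·N^2), where N is the 3×3 nilpotent shift.

After assembling e^{tJ} and conjugating by P, we get:

e^{tA} =
  [t^2*exp(3*t)/2 + 2*t*exp(3*t) + exp(3*t), t*exp(3*t), t^2*exp(3*t)/2 + t*exp(3*t)]
  [-t^2*exp(3*t)/2 - t*exp(3*t), -t*exp(3*t) + exp(3*t), -t^2*exp(3*t)/2]
  [-t^2*exp(3*t)/2 - 2*t*exp(3*t), -t*exp(3*t), -t^2*exp(3*t)/2 - t*exp(3*t) + exp(3*t)]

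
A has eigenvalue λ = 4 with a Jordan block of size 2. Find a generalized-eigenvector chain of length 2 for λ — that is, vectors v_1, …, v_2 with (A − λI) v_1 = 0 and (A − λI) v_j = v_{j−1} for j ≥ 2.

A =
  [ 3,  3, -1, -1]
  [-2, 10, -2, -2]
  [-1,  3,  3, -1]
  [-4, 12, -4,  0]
A Jordan chain for λ = 4 of length 2:
v_1 = (-1, -2, -1, -4)ᵀ
v_2 = (1, 0, 0, 0)ᵀ

Let N = A − (4)·I. We want v_2 with N^2 v_2 = 0 but N^1 v_2 ≠ 0; then v_{j-1} := N · v_j for j = 2, …, 2.

Pick v_2 = (1, 0, 0, 0)ᵀ.
Then v_1 = N · v_2 = (-1, -2, -1, -4)ᵀ.

Sanity check: (A − (4)·I) v_1 = (0, 0, 0, 0)ᵀ = 0. ✓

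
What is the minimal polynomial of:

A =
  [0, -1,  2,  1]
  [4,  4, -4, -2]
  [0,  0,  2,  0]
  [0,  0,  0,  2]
x^2 - 4*x + 4

The characteristic polynomial is χ_A(x) = (x - 2)^4, so the eigenvalues are known. The minimal polynomial is
  m_A(x) = Π_λ (x − λ)^{k_λ}
where k_λ is the size of the *largest* Jordan block for λ (equivalently, the smallest k with (A − λI)^k v = 0 for every generalised eigenvector v of λ).

  λ = 2: largest Jordan block has size 2, contributing (x − 2)^2

So m_A(x) = (x - 2)^2 = x^2 - 4*x + 4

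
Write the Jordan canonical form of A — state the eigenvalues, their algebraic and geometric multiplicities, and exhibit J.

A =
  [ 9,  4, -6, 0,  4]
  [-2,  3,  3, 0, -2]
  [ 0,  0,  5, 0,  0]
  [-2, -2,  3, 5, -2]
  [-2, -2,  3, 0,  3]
J_2(5) ⊕ J_1(5) ⊕ J_1(5) ⊕ J_1(5)

The characteristic polynomial is
  det(x·I − A) = x^5 - 25*x^4 + 250*x^3 - 1250*x^2 + 3125*x - 3125 = (x - 5)^5

Eigenvalues and multiplicities (the geometric multiplicity of λ is n − rank(A − λI), which equals the number of Jordan blocks for λ):
  λ = 5: algebraic multiplicity = 5, geometric multiplicity = 4

Determining the block sizes for each eigenvalue:
  λ = 5: 4 blocks summing to 5 forces exactly one block of size 2 and the rest size 1 → block sizes [2, 1, 1, 1]

Assembling the blocks gives a Jordan form
J =
  [5, 1, 0, 0, 0]
  [0, 5, 0, 0, 0]
  [0, 0, 5, 0, 0]
  [0, 0, 0, 5, 0]
  [0, 0, 0, 0, 5]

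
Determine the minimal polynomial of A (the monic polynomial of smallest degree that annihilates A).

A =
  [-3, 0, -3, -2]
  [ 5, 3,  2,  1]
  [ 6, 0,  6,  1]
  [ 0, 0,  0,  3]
x^4 - 9*x^3 + 27*x^2 - 27*x

The characteristic polynomial is χ_A(x) = x*(x - 3)^3, so the eigenvalues are known. The minimal polynomial is
  m_A(x) = Π_λ (x − λ)^{k_λ}
where k_λ is the size of the *largest* Jordan block for λ (equivalently, the smallest k with (A − λI)^k v = 0 for every generalised eigenvector v of λ).

  λ = 0: largest Jordan block has size 1, contributing (x − 0)
  λ = 3: largest Jordan block has size 3, contributing (x − 3)^3

So m_A(x) = x*(x - 3)^3 = x^4 - 9*x^3 + 27*x^2 - 27*x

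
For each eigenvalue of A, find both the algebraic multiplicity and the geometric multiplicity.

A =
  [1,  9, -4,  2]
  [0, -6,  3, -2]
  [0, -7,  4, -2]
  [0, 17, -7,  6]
λ = 1: alg = 3, geom = 1; λ = 2: alg = 1, geom = 1

Step 1 — factor the characteristic polynomial to read off the algebraic multiplicities:
  χ_A(x) = (x - 2)*(x - 1)^3

Step 2 — compute geometric multiplicities via the rank-nullity identity g(λ) = n − rank(A − λI):
  rank(A − (1)·I) = 3, so dim ker(A − (1)·I) = n − 3 = 1
  rank(A − (2)·I) = 3, so dim ker(A − (2)·I) = n − 3 = 1

Summary:
  λ = 1: algebraic multiplicity = 3, geometric multiplicity = 1
  λ = 2: algebraic multiplicity = 1, geometric multiplicity = 1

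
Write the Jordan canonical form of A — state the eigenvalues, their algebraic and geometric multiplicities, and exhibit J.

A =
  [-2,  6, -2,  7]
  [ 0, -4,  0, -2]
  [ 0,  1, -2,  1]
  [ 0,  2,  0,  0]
J_2(-2) ⊕ J_2(-2)

The characteristic polynomial is
  det(x·I − A) = x^4 + 8*x^3 + 24*x^2 + 32*x + 16 = (x + 2)^4

Eigenvalues and multiplicities (the geometric multiplicity of λ is n − rank(A − λI), which equals the number of Jordan blocks for λ):
  λ = -2: algebraic multiplicity = 4, geometric multiplicity = 2

Determining the block sizes for each eigenvalue:
  λ = -2: with am = 4 and gm = 2, the partition is not yet determined (e.g. several partitions of 4 into 2 parts exist). Let N = A − (-2)·I. Computing rank(N^1) = 2, rank(N^2) = 0; the number of blocks of size ≥ j is rank(N^{j−1}) − rank(N^j), giving [2, 2]. So we have 2 block(s) of size 2 → block sizes [2, 2]

Assembling the blocks gives a Jordan form
J =
  [-2,  1,  0,  0]
  [ 0, -2,  0,  0]
  [ 0,  0, -2,  1]
  [ 0,  0,  0, -2]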